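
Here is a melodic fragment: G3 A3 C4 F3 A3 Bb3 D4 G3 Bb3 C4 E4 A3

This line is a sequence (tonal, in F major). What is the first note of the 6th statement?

E4

Unit = 4 notes; the statements start on G3, A3, Bb3, moving up a 2nd each time.
Extending the heads up a 2nd: C4 → D4 → E4.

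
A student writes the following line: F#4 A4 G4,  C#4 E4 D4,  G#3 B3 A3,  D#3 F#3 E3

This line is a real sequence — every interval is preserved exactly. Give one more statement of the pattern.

The 3-note cells begin on F#4, C#4, G#3, D#3 — each down a 4th from the last.
From A#2 the exact shape gives A#2 C#3 B2.

A#2 C#3 B2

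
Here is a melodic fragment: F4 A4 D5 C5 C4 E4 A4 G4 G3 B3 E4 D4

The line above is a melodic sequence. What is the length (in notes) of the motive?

4

There are 12 notes; a 4-note unit gives 3 cells:
F4 A4 D5 C5 | C4 E4 A4 G4 | G3 B3 E4 D4
That's a consistent down a 4th shift per cell, and no other grouping gives one.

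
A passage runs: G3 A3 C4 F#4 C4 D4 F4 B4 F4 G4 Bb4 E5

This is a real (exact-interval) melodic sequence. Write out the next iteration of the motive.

Unit = 4 notes; the statements start on G3, C4, F4, moving up a 4th each time.
Statement 4 starts on Bb4 and keeps the same exact contour: Bb4 C5 Eb5 A5.

Bb4 C5 Eb5 A5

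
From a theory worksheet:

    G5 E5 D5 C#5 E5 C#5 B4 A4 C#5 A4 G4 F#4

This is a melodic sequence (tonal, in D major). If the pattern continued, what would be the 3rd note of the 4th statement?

Grouping in 4s, the 3rd note of each cell is D5, B4, G4.
Each moves down a 3rd; the next is E4.

E4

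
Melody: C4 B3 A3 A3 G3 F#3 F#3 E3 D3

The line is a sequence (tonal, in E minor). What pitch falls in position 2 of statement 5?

Grouping in 3s, the 2nd note of each cell is B3, G3, E3.
Each moves down a 3rd. Continuing: C3 → A2.

A2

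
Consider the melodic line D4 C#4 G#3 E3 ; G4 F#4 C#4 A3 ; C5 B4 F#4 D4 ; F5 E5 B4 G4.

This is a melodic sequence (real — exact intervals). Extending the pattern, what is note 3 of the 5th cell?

E5

Grouping in 4s, the 3rd note of each cell is G#3, C#4, F#4, B4.
From B4, up a 4th gives E5.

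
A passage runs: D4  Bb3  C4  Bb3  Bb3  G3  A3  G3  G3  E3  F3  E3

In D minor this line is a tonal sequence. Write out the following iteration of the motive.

E3 C3 D3 C3

With a 4-note motive the entries are D4, Bb3, G3, each down a 3rd from the previous.
Statement 4 starts on E3 and keeps the same diatonic contour: E3 C3 D3 C3.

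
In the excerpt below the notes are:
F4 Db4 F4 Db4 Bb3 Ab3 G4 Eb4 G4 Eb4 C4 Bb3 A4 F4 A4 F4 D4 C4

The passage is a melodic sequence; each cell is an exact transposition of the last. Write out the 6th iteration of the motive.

With a 6-note motive the entries are F4, G4, A4, each up a 2nd from the previous.
Continuing the starts: B4 → C#5 → D#5.
Statement 6 starts on D#5 and keeps the same exact contour: D#5 B4 D#5 B4 G#4 F#4.

D#5 B4 D#5 B4 G#4 F#4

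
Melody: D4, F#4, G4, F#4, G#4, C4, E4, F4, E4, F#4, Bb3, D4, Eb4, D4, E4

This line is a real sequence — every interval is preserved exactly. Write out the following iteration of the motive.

The 5-note cells begin on D4, C4, Bb3 — each down a 2nd from the last.
From Ab3 the exact shape gives Ab3 C4 Db4 C4 D4.

Ab3 C4 Db4 C4 D4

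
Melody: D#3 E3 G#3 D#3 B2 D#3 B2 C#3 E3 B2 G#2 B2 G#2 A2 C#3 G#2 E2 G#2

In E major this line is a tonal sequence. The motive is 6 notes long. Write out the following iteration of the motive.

Taking 6-note groups, the heads are D#3, B2, G#2: the pattern moves down a 3rd.
From E2 the diatonic shape gives E2 F#2 A2 E2 C#2 E2.

E2 F#2 A2 E2 C#2 E2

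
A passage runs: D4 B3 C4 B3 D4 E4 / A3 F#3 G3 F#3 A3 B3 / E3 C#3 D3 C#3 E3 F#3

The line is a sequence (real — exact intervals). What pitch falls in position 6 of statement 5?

G#2

With 6-note cells, note 6 of each statement runs E4, B3, F#3.
Carrying that down a 4th forward: C#3 → G#2.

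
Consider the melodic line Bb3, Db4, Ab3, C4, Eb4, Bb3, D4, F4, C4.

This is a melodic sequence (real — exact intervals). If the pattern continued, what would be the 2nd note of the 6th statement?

B4

Grouping in 3s, the 2nd note of each cell is Db4, Eb4, F4.
Carrying that up a 2nd forward: G4 → A4 → B4.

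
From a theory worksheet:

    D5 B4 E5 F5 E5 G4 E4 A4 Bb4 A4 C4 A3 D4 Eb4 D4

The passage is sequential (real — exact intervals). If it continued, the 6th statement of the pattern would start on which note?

Eb2

The 5-note cells begin on D5, G4, C4 — each down a 5th from the last.
Continuing: F3 → Bb2 → Eb2. Statement 6 starts on Eb2.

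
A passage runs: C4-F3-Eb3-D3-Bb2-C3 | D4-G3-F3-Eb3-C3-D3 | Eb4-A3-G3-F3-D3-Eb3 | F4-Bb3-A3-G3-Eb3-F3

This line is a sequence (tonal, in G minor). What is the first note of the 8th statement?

Unit = 6 notes; the statements start on C4, D4, Eb4, F4, moving up a 2nd each time.
Extending the heads up a 2nd: G4 → A4 → Bb4 → C5.

C5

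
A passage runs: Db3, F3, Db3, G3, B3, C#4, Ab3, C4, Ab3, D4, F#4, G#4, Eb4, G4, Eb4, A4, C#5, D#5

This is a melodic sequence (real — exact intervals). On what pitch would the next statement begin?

Bb4

The 6-note cells begin on Db3, Ab3, Eb4 — each up a 5th from the last.
The next head, up a 5th from Eb4, is Bb4.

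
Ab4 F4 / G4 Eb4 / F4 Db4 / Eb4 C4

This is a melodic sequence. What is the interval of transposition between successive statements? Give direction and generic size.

The 2-note cells begin on Ab4, G4, F4, Eb4 — each down a 2nd from the last.
Ab4 to G4 is down a 2nd.

down a 2nd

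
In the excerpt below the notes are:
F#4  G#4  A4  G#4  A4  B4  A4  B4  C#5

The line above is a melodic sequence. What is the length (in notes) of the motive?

3

Try groups of 3 (3 cells in 9 notes):
F#4 G#4 A4 | G#4 A4 B4 | A4 B4 C#5
That's a consistent up a 2nd shift per cell, and no other grouping gives one.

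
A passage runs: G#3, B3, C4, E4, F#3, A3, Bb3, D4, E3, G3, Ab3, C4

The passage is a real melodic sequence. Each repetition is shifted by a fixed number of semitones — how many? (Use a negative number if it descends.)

Taking 4-note groups, the heads are G#3, F#3, E3: the pattern moves down a 2nd.
G#3 to F#3 spans -2 semitones.

-2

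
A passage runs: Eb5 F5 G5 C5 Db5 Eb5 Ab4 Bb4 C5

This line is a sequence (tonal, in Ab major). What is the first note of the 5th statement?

Db4

Unit = 3 notes; the statements start on Eb5, C5, Ab4, moving down a 3rd each time.
Extending the heads down a 3rd: F4 → Db4.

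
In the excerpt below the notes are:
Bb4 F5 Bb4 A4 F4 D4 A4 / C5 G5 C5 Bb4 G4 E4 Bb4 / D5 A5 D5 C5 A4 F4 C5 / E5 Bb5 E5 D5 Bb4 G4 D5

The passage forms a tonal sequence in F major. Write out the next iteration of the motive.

F5 C6 F5 E5 C5 A4 E5

Taking 7-note groups, the heads are Bb4, C5, D5, E5: the pattern moves up a 2nd.
So cell 5 is F5 C6 F5 E5 C5 A4 E5.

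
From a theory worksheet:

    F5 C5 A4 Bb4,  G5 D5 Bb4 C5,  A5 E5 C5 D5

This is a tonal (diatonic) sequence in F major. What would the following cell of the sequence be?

The 4-note cells begin on F5, G5, A5 — each up a 2nd from the last.
So cell 4 is Bb5 F5 D5 E5.

Bb5 F5 D5 E5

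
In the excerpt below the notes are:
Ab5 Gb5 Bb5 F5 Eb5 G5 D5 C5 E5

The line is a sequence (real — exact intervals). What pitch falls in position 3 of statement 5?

The unit is 3 notes. Position-3 pitches of the 3 shown cells: Bb5, G5, E5.
Extending down a 3rd: C#5 → A#4.

A#4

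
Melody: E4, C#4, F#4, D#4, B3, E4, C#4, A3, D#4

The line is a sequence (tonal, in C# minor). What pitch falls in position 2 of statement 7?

The unit is 3 notes. Position-2 pitches of the 3 shown cells: C#4, B3, A3.
Each moves down a 2nd. Continuing: G#3 → F#3 → E3 → D#3.

D#3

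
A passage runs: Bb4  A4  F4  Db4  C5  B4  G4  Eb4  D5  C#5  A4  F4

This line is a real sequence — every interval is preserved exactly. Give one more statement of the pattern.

E5 D#5 B4 G4

With a 4-note motive the entries are Bb4, C5, D5, each up a 2nd from the previous.
Statement 4 starts on E5 and keeps the same exact contour: E5 D#5 B4 G4.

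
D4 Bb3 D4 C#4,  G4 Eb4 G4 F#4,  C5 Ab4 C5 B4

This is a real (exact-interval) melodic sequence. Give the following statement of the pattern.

Unit = 4 notes; the statements start on D4, G4, C5, moving up a 4th each time.
Statement 4 starts on F5 and keeps the same exact contour: F5 Db5 F5 E5.

F5 Db5 F5 E5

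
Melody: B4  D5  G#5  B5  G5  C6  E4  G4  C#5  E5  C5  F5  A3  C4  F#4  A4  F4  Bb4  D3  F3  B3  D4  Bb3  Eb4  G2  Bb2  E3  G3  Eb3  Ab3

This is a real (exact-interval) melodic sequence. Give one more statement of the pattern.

With a 6-note motive the entries are B4, E4, A3, D3, G2, each down a 5th from the previous.
From C2 the exact shape gives C2 Eb2 A2 C3 Ab2 Db3.

C2 Eb2 A2 C3 Ab2 Db3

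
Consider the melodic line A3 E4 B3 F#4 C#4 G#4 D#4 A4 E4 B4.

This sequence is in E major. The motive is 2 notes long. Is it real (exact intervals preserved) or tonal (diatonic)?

tonal

Every note is diatonic to E major.
Cell 1 has +7 semitones from note 1 to 2, but cell 4 has +6 — the interval quality changes while the contour stays the same, which is the hallmark of a tonal sequence.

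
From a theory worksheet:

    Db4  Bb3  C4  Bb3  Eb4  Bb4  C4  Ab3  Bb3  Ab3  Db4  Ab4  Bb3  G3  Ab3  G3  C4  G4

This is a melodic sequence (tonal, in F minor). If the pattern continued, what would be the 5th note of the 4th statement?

Bb3

With 6-note cells, note 5 of each statement runs Eb4, Db4, C4.
From C4, down a 2nd gives Bb3.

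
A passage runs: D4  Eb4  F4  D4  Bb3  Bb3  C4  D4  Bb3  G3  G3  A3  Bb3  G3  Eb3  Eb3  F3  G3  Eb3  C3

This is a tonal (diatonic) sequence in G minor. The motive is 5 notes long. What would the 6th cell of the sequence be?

Taking 5-note groups, the heads are D4, Bb3, G3, Eb3: the pattern moves down a 3rd.
Carrying on: C3 → A2.
Statement 6 starts on A2 and keeps the same diatonic contour: A2 Bb2 C3 A2 F2.

A2 Bb2 C3 A2 F2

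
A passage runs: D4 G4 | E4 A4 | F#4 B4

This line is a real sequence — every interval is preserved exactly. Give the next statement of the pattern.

The 2-note cells begin on D4, E4, F#4 — each up a 2nd from the last.
Statement 4 starts on G#4 and keeps the same exact contour: G#4 C#5.

G#4 C#5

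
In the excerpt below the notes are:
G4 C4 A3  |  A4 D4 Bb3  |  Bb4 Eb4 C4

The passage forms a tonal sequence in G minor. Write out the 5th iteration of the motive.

D5 G4 Eb4

Unit = 3 notes; the statements start on G4, A4, Bb4, moving up a 2nd each time.
Extending up a 2nd: C5 → D5.
So cell 5 is D5 G4 Eb4.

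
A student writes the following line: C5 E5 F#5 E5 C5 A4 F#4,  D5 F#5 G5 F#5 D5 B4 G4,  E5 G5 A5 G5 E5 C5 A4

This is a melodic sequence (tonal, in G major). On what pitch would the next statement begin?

F#5

Taking 7-note groups, the heads are C5, D5, E5: the pattern moves up a 2nd.
The next head, up a 2nd from E5, is F#5.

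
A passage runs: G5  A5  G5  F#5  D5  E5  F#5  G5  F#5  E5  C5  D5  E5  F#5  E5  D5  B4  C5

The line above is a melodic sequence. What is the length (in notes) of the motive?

6

Try groups of 6 (3 cells in 18 notes):
G5 A5 G5 F#5 D5 E5 | F#5 G5 F#5 E5 C5 D5 | E5 F#5 E5 D5 B4 C5
Each cell is the previous one down a 2nd — so the unit is 6 notes.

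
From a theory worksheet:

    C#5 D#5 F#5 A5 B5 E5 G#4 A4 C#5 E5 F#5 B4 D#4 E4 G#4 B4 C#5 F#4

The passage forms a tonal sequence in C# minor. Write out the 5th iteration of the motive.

Unit = 6 notes; the statements start on C#5, G#4, D#4, moving down a 4th each time.
Continuing the starts: A3 → E3.
Statement 5 starts on E3 and keeps the same diatonic contour: E3 F#3 A3 C#4 D#4 G#3.

E3 F#3 A3 C#4 D#4 G#3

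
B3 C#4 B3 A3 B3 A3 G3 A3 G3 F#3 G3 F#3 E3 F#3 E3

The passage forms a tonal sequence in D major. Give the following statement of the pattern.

The 3-note cells begin on B3, A3, G3, F#3, E3 — each down a 2nd from the last.
So cell 6 is D3 E3 D3.

D3 E3 D3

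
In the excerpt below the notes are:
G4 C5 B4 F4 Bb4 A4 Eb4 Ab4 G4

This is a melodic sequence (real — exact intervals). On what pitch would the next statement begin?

Db4

The 3-note cells begin on G4, F4, Eb4 — each down a 2nd from the last.
The next head, down a 2nd from Eb4, is Db4.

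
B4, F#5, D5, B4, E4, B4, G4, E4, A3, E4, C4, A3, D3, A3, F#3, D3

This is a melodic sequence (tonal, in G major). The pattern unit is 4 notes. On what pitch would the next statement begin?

G2

The 4-note cells begin on B4, E4, A3, D3 — each down a 5th from the last.
The next head, down a 5th from D3, is G2.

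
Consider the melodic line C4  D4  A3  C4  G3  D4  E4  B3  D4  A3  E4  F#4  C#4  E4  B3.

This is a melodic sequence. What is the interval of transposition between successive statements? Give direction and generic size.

With a 5-note motive the entries are C4, D4, E4, each up a 2nd from the previous.
From C4 to D4: up a 2nd.

up a 2nd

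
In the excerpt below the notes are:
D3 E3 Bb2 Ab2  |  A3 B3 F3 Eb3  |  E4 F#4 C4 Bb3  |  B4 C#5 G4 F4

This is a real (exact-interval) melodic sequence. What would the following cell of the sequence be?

Unit = 4 notes; the statements start on D3, A3, E4, B4, moving up a 5th each time.
So cell 5 is F#5 G#5 D5 C5.

F#5 G#5 D5 C5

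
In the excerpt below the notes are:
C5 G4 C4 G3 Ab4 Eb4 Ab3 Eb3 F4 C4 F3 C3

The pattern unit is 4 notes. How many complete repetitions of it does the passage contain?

12 notes in groups of 4 gives 12/4 = 3 statements.
Starts: C5, Ab4, F4 — each down a 3rd.

3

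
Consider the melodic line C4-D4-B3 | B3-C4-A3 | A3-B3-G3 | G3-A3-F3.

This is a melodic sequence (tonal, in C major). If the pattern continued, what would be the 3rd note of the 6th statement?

Grouping in 3s, the 3rd note of each cell is B3, A3, G3, F3.
Extending down a 2nd: E3 → D3.

D3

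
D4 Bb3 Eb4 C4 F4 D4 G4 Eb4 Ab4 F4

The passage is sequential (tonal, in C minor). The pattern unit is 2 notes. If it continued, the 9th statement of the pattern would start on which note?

The 2-note cells begin on D4, Eb4, F4, G4, Ab4 — each up a 2nd from the last.
Continuing: Bb4 → C5 → D5 → Eb5. Statement 9 starts on Eb5.

Eb5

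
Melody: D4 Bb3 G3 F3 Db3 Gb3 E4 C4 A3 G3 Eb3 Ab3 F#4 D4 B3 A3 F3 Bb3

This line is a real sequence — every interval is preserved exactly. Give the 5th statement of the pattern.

Unit = 6 notes; the statements start on D4, E4, F#4, moving up a 2nd each time.
Extending up a 2nd: G#4 → A#4.
So cell 5 is A#4 F#4 D#4 C#4 A3 D4.

A#4 F#4 D#4 C#4 A3 D4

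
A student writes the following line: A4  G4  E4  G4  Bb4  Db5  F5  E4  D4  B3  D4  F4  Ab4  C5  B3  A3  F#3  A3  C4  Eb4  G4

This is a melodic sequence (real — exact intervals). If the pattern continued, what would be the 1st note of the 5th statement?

C#3

With 7-note cells, note 1 of each statement runs A4, E4, B3.
Carrying that down a 4th forward: F#3 → C#3.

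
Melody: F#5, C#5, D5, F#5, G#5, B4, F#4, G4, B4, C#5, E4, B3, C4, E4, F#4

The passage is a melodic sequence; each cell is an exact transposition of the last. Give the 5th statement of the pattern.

The 5-note cells begin on F#5, B4, E4 — each down a 5th from the last.
Carrying on: A3 → D3.
So cell 5 is D3 A2 Bb2 D3 E3.

D3 A2 Bb2 D3 E3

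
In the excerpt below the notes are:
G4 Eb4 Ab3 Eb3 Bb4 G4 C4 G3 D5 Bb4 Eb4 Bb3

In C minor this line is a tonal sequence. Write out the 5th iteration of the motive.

The 4-note cells begin on G4, Bb4, D5 — each up a 3rd from the last.
Carrying on: F5 → Ab5.
Statement 5 starts on Ab5 and keeps the same diatonic contour: Ab5 F5 Bb4 F4.

Ab5 F5 Bb4 F4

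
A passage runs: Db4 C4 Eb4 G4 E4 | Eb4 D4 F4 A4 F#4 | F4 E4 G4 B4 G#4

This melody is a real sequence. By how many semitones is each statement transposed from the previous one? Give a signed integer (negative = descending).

2

Unit = 5 notes; the statements start on Db4, Eb4, F4, moving up a 2nd each time.
Db4→Eb4 is 63 − 61 = 2 semitones.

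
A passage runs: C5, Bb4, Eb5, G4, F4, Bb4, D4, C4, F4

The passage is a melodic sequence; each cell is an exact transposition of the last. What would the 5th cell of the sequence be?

E3 D3 G3

With a 3-note motive the entries are C5, G4, D4, each down a 4th from the previous.
Continuing the starts: A3 → E3.
From E3 the exact shape gives E3 D3 G3.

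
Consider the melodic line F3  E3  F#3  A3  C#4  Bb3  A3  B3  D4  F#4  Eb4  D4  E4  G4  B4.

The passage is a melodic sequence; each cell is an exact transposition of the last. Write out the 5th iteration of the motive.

The 5-note cells begin on F3, Bb3, Eb4 — each up a 4th from the last.
Carrying on: Ab4 → Db5.
Statement 5 starts on Db5 and keeps the same exact contour: Db5 C5 D5 F5 A5.

Db5 C5 D5 F5 A5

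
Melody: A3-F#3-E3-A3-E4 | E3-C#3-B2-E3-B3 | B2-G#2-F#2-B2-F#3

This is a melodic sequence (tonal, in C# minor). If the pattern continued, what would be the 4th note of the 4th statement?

F#2

Grouping in 5s, the 4th note of each cell is A3, E3, B2.
From B2, down a 4th gives F#2.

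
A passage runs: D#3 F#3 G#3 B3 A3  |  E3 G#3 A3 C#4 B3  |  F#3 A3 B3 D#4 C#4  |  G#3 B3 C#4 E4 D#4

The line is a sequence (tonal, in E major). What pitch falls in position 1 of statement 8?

The unit is 5 notes. Position-1 pitches of the 4 shown cells: D#3, E3, F#3, G#3.
Each moves up a 2nd. Continuing: A3 → B3 → C#4 → D#4.

D#4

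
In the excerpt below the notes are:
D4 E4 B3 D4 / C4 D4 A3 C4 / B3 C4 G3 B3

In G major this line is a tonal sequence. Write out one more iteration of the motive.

The 4-note cells begin on D4, C4, B3 — each down a 2nd from the last.
Statement 4 starts on A3 and keeps the same diatonic contour: A3 B3 F#3 A3.

A3 B3 F#3 A3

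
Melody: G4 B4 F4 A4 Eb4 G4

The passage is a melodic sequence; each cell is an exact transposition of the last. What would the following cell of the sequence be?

Taking 2-note groups, the heads are G4, F4, Eb4: the pattern moves down a 2nd.
Statement 4 starts on Db4 and keeps the same exact contour: Db4 F4.

Db4 F4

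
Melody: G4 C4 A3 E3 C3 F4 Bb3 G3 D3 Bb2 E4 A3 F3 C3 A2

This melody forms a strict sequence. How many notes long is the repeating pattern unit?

Try groups of 5 (3 cells in 15 notes):
G4 C4 A3 E3 C3 | F4 Bb3 G3 D3 Bb2 | E4 A3 F3 C3 A2
That's a consistent down a 2nd shift per cell, and no other grouping gives one.

5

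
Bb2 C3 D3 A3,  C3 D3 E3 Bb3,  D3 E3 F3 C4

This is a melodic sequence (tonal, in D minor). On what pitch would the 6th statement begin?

G3

The 4-note cells begin on Bb2, C3, D3 — each up a 2nd from the last.
Continuing: E3 → F3 → G3. Statement 6 starts on G3.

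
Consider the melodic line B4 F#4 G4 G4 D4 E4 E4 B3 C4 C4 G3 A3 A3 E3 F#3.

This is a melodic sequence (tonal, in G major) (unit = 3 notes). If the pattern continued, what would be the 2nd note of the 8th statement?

F#2

With 3-note cells, note 2 of each statement runs F#4, D4, B3, G3, E3.
Carrying that down a 3rd forward: C3 → A2 → F#2.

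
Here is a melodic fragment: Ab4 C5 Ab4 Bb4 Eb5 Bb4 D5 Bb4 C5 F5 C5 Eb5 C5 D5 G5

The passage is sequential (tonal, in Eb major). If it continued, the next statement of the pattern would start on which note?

D5

Unit = 5 notes; the statements start on Ab4, Bb4, C5, moving up a 2nd each time.
One more step up a 2nd gives D5.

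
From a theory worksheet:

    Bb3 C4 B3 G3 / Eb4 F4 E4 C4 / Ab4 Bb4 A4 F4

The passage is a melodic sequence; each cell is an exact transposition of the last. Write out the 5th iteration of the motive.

Gb5 Ab5 G5 Eb5

Taking 4-note groups, the heads are Bb3, Eb4, Ab4: the pattern moves up a 4th.
Carrying on: Db5 → Gb5.
Statement 5 starts on Gb5 and keeps the same exact contour: Gb5 Ab5 G5 Eb5.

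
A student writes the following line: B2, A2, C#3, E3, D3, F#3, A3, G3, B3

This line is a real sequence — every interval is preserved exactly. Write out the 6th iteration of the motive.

With a 3-note motive the entries are B2, E3, A3, each up a 4th from the previous.
Continuing the starts: D4 → G4 → C5.
Statement 6 starts on C5 and keeps the same exact contour: C5 Bb4 D5.

C5 Bb4 D5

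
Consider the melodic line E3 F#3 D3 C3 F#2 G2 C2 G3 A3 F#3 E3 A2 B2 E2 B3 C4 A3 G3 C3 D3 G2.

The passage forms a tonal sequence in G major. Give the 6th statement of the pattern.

A4 B4 G4 F#4 B3 C4 F#3

With a 7-note motive the entries are E3, G3, B3, each up a 3rd from the previous.
Continuing the starts: D4 → F#4 → A4.
From A4 the diatonic shape gives A4 B4 G4 F#4 B3 C4 F#3.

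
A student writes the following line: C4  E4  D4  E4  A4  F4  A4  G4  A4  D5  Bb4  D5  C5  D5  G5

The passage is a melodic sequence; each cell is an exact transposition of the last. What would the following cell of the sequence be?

The 5-note cells begin on C4, F4, Bb4 — each up a 4th from the last.
So cell 4 is Eb5 G5 F5 G5 C6.

Eb5 G5 F5 G5 C6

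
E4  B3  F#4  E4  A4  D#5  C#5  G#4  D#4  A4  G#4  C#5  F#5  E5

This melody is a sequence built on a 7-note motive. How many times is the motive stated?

2

14 notes in groups of 7 gives 14/7 = 2 statements.
Starts: E4, G#4 — each up a 3rd.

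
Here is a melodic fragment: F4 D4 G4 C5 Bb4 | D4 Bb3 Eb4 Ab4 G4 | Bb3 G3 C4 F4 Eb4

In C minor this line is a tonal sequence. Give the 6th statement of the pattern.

The 5-note cells begin on F4, D4, Bb3 — each down a 3rd from the last.
Continuing the starts: G3 → Eb3 → C3.
From C3 the diatonic shape gives C3 Ab2 D3 G3 F3.

C3 Ab2 D3 G3 F3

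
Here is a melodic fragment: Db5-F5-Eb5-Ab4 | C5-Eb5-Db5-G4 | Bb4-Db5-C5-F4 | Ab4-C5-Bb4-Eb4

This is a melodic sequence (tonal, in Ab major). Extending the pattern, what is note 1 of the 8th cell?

Db4

The unit is 4 notes. Position-1 pitches of the 4 shown cells: Db5, C5, Bb4, Ab4.
Each moves down a 2nd. Continuing: G4 → F4 → Eb4 → Db4.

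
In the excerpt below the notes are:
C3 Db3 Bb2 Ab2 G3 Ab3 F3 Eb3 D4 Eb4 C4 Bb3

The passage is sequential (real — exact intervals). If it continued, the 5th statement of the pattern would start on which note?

E5

Unit = 4 notes; the statements start on C3, G3, D4, moving up a 5th each time.
Extending the heads up a 5th: A4 → E5.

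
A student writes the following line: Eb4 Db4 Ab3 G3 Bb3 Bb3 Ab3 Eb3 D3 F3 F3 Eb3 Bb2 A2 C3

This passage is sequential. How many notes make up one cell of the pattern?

There are 15 notes; a 5-note unit gives 3 cells:
Eb4 Db4 Ab3 G3 Bb3 | Bb3 Ab3 Eb3 D3 F3 | F3 Eb3 Bb2 A2 C3
That's a consistent down a 4th shift per cell, and no other grouping gives one.

5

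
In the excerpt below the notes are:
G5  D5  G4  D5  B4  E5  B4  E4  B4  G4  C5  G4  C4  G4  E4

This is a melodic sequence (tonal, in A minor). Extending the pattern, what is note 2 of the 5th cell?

With 5-note cells, note 2 of each statement runs D5, B4, G4.
Each moves down a 3rd. Continuing: E4 → C4.

C4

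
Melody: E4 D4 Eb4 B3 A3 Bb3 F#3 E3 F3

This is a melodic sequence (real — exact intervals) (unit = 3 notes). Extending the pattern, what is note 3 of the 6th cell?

D2

The unit is 3 notes. Position-3 pitches of the 3 shown cells: Eb4, Bb3, F3.
Each moves down a 4th. Continuing: C3 → G2 → D2.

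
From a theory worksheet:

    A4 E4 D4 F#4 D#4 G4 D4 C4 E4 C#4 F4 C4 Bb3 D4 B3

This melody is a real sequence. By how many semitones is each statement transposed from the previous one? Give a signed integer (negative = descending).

-2

With a 5-note motive the entries are A4, G4, F4, each down a 2nd from the previous.
A4 to G4 spans -2 semitones.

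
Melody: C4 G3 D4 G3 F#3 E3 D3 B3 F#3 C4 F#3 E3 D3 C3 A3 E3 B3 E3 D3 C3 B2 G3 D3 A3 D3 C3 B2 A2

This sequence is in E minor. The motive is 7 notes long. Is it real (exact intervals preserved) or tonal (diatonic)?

Every note is diatonic to E minor.
Cell 1 has +7 semitones from note 2 to 3, but cell 2 has +6 — the interval quality changes while the contour stays the same, which is the hallmark of a tonal sequence.

tonal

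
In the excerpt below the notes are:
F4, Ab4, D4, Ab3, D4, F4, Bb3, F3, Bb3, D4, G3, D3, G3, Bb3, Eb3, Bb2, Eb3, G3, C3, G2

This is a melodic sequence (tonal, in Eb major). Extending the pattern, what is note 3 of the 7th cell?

F2

Grouping in 4s, the 3rd note of each cell is D4, Bb3, G3, Eb3, C3.
Carrying that down a 3rd forward: Ab2 → F2.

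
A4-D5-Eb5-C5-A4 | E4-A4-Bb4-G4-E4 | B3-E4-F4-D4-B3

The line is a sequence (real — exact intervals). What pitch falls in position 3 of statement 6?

D3

The unit is 5 notes. Position-3 pitches of the 3 shown cells: Eb5, Bb4, F4.
Extending down a 4th: C4 → G3 → D3.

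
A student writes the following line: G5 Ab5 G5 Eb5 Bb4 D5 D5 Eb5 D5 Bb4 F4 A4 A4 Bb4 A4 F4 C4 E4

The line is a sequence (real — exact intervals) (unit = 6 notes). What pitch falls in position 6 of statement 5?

F#3

Grouping in 6s, the 6th note of each cell is D5, A4, E4.
Carrying that down a 4th forward: B3 → F#3.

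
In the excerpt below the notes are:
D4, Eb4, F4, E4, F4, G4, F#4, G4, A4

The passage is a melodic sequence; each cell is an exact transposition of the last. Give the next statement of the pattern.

G#4 A4 B4

Taking 3-note groups, the heads are D4, E4, F#4: the pattern moves up a 2nd.
From G#4 the exact shape gives G#4 A4 B4.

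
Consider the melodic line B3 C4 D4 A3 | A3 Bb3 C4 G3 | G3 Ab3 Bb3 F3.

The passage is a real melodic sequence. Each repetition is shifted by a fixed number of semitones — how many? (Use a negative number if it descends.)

With a 4-note motive the entries are B3, A3, G3, each down a 2nd from the previous.
B3 to A3 spans -2 semitones.

-2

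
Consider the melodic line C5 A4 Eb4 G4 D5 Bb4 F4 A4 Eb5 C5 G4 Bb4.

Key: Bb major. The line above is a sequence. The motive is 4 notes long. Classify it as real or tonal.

tonal

Every note is diatonic to Bb major.
Cell 1 has -3 semitones from note 1 to 2, but cell 2 has -4 — the interval quality changes while the contour stays the same, which is the hallmark of a tonal sequence.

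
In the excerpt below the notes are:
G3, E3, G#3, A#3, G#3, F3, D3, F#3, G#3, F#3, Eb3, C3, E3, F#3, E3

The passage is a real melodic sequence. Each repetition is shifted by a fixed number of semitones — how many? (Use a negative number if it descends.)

-2

With a 5-note motive the entries are G3, F3, Eb3, each down a 2nd from the previous.
G3→F3 is 53 − 55 = -2 semitones.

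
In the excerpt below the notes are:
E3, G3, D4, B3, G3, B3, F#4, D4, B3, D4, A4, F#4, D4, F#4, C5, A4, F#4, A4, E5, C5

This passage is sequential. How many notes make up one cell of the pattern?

4

There are 20 notes; a 4-note unit gives 5 cells:
E3 G3 D4 B3 | G3 B3 F#4 D4 | B3 D4 A4 F#4 | D4 F#4 C5 A4 | F#4 A4 E5 C5
Each cell is the previous one up a 3rd — so the unit is 4 notes.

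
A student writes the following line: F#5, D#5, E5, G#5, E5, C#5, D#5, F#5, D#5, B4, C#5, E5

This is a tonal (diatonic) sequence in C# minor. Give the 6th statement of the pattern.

A4 F#4 G#4 B4

Taking 4-note groups, the heads are F#5, E5, D#5: the pattern moves down a 2nd.
Continuing the starts: C#5 → B4 → A4.
Statement 6 starts on A4 and keeps the same diatonic contour: A4 F#4 G#4 B4.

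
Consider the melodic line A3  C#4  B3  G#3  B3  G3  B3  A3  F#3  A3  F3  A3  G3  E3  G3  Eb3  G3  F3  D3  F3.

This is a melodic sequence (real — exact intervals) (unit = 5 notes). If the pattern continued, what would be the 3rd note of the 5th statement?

Eb3

With 5-note cells, note 3 of each statement runs B3, A3, G3, F3.
From F3, down a 2nd gives Eb3.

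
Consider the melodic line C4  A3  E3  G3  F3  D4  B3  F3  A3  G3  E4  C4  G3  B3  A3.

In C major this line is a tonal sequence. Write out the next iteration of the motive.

F4 D4 A3 C4 B3

Unit = 5 notes; the statements start on C4, D4, E4, moving up a 2nd each time.
So cell 4 is F4 D4 A3 C4 B3.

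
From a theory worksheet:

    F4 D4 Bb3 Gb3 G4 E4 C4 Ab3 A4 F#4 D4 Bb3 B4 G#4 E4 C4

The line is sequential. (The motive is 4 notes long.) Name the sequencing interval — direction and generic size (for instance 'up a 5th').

The 4-note cells begin on F4, G4, A4, B4 — each up a 2nd from the last.
F4 to G4 is up a 2nd.

up a 2nd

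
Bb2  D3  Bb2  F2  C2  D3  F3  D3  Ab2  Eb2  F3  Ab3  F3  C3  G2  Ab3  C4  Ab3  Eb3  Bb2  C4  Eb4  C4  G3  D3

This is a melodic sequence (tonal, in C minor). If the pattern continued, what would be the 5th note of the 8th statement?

Grouping in 5s, the 5th note of each cell is C2, Eb2, G2, Bb2, D3.
Carrying that up a 3rd forward: F3 → Ab3 → C4.

C4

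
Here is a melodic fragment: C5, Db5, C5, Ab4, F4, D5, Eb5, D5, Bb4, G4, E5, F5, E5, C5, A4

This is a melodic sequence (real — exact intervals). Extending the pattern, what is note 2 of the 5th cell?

With 5-note cells, note 2 of each statement runs Db5, Eb5, F5.
Carrying that up a 2nd forward: G5 → A5.

A5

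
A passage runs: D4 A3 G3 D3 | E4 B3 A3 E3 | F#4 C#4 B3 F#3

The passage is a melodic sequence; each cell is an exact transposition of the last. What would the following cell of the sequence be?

G#4 D#4 C#4 G#3

With a 4-note motive the entries are D4, E4, F#4, each up a 2nd from the previous.
So cell 4 is G#4 D#4 C#4 G#3.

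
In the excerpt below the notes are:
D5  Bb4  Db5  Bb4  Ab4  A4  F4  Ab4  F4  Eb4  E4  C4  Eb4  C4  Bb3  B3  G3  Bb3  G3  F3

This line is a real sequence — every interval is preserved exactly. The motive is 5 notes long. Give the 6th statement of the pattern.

C#3 A2 C3 A2 G2

Unit = 5 notes; the statements start on D5, A4, E4, B3, moving down a 4th each time.
Extending down a 4th: F#3 → C#3.
From C#3 the exact shape gives C#3 A2 C3 A2 G2.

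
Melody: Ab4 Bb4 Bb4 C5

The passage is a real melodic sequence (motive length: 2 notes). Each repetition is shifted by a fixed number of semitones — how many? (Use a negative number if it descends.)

The 2-note cells begin on Ab4, Bb4 — each up a 2nd from the last.
Ab4 to Bb4 spans +2 semitones.

2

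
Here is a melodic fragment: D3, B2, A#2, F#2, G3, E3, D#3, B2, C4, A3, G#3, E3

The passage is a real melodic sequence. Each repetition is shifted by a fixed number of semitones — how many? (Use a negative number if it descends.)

5

With a 4-note motive the entries are D3, G3, C4, each up a 4th from the previous.
D3 to G3 spans +5 semitones.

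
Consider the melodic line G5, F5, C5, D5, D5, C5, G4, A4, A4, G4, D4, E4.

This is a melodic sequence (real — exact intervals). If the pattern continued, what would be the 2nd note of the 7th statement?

B2

Grouping in 4s, the 2nd note of each cell is F5, C5, G4.
Each moves down a 4th. Continuing: D4 → A3 → E3 → B2.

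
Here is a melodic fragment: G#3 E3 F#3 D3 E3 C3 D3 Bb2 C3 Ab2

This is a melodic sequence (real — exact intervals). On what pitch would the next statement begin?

Bb2

Taking 2-note groups, the heads are G#3, F#3, E3, D3, C3: the pattern moves down a 2nd.
One more step down a 2nd gives Bb2.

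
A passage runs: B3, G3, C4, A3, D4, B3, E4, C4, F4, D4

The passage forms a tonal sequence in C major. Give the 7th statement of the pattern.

Taking 2-note groups, the heads are B3, C4, D4, E4, F4: the pattern moves up a 2nd.
Carrying on: G4 → A4.
From A4 the diatonic shape gives A4 F4.

A4 F4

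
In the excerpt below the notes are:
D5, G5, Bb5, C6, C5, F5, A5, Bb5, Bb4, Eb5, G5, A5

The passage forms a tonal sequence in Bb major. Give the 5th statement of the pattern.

The 4-note cells begin on D5, C5, Bb4 — each down a 2nd from the last.
Extending down a 2nd: A4 → G4.
From G4 the diatonic shape gives G4 C5 Eb5 F5.

G4 C5 Eb5 F5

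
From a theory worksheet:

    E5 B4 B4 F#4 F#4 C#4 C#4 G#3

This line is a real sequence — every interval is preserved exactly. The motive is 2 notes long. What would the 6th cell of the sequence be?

Unit = 2 notes; the statements start on E5, B4, F#4, C#4, moving down a 4th each time.
Continuing the starts: G#3 → D#3.
Statement 6 starts on D#3 and keeps the same exact contour: D#3 A#2.

D#3 A#2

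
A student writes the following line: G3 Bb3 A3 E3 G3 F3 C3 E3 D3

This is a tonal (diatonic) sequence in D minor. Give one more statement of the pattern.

The 3-note cells begin on G3, E3, C3 — each down a 3rd from the last.
From A2 the diatonic shape gives A2 C3 Bb2.

A2 C3 Bb2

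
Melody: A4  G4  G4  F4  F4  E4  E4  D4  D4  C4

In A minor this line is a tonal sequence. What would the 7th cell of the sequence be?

Taking 2-note groups, the heads are A4, G4, F4, E4, D4: the pattern moves down a 2nd.
Continuing the starts: C4 → B3.
From B3 the diatonic shape gives B3 A3.

B3 A3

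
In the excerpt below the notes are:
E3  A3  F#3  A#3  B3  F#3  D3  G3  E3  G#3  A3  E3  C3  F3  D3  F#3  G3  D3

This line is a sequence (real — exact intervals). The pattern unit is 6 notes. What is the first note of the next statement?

Taking 6-note groups, the heads are E3, D3, C3: the pattern moves down a 2nd.
The next head, down a 2nd from C3, is Bb2.

Bb2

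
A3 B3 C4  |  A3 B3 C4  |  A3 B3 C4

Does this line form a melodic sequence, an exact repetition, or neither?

repetition

Each 3-note cell is identical (A3 B3 C4), restated at the same pitch.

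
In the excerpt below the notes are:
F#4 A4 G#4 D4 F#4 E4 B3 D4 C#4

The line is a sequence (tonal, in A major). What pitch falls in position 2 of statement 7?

The unit is 3 notes. Position-2 pitches of the 3 shown cells: A4, F#4, D4.
Extending down a 3rd: B3 → G#3 → E3 → C#3.

C#3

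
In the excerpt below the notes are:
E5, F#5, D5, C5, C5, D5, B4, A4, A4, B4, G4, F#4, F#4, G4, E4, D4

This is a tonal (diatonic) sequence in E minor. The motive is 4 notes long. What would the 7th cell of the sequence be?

G3 A3 F#3 E3

With a 4-note motive the entries are E5, C5, A4, F#4, each down a 3rd from the previous.
Continuing the starts: D4 → B3 → G3.
From G3 the diatonic shape gives G3 A3 F#3 E3.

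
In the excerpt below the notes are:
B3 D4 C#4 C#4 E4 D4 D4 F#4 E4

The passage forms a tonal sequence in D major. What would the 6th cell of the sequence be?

G4 B4 A4

The 3-note cells begin on B3, C#4, D4 — each up a 2nd from the last.
Continuing the starts: E4 → F#4 → G4.
So cell 6 is G4 B4 A4.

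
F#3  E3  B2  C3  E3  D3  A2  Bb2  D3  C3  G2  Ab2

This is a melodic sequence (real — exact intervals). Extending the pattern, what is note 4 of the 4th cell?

Grouping in 4s, the 4th note of each cell is C3, Bb2, Ab2.
Each moves down a 2nd; the next is Gb2.

Gb2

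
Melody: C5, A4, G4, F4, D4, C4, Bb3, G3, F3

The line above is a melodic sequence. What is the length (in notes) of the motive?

3

There are 9 notes; a 3-note unit gives 3 cells:
C5 A4 G4 | F4 D4 C4 | Bb3 G3 F3
That's a consistent down a 5th shift per cell, and no other grouping gives one.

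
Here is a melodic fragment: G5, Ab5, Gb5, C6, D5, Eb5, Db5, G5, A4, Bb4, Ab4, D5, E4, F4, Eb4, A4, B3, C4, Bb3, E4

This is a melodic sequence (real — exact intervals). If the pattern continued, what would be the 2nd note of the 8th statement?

A2

Grouping in 4s, the 2nd note of each cell is Ab5, Eb5, Bb4, F4, C4.
Extending down a 4th: G3 → D3 → A2.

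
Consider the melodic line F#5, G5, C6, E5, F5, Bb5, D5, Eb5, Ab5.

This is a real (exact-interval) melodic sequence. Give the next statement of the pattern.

Unit = 3 notes; the statements start on F#5, E5, D5, moving down a 2nd each time.
Statement 4 starts on C5 and keeps the same exact contour: C5 Db5 Gb5.

C5 Db5 Gb5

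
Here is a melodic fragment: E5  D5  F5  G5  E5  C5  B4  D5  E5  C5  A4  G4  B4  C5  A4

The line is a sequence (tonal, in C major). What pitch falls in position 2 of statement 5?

With 5-note cells, note 2 of each statement runs D5, B4, G4.
Carrying that down a 3rd forward: E4 → C4.

C4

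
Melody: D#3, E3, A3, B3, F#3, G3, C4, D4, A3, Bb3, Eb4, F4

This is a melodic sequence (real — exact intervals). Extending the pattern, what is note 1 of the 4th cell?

The unit is 4 notes. Position-1 pitches of the 3 shown cells: D#3, F#3, A3.
One more up a 3rd gives C4.

C4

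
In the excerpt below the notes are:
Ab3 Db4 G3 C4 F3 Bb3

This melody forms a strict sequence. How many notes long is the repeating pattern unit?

Try groups of 2 (3 cells in 6 notes):
Ab3 Db4 | G3 C4 | F3 Bb3
Each cell is the previous one down a 2nd — so the unit is 2 notes.

2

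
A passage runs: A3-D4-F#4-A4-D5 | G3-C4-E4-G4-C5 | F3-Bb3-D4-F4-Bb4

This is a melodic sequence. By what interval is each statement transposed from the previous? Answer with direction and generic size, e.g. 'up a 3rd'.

Taking 5-note groups, the heads are A3, G3, F3: the pattern moves down a 2nd.
From A3 to G3: down a 2nd.

down a 2nd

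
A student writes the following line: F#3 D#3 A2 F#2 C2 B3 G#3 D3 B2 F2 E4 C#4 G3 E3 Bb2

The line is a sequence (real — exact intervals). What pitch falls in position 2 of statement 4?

With 5-note cells, note 2 of each statement runs D#3, G#3, C#4.
Each moves up a 4th; the next is F#4.

F#4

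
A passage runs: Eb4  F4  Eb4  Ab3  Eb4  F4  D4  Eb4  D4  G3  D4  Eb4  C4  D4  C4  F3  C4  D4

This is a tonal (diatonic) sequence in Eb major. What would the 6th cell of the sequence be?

G3 Ab3 G3 C3 G3 Ab3

Unit = 6 notes; the statements start on Eb4, D4, C4, moving down a 2nd each time.
Continuing the starts: Bb3 → Ab3 → G3.
So cell 6 is G3 Ab3 G3 C3 G3 Ab3.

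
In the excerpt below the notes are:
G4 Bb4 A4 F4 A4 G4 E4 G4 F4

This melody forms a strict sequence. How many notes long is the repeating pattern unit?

Try groups of 3 (3 cells in 9 notes):
G4 Bb4 A4 | F4 A4 G4 | E4 G4 F4
Each cell is the previous one down a 2nd — so the unit is 3 notes.

3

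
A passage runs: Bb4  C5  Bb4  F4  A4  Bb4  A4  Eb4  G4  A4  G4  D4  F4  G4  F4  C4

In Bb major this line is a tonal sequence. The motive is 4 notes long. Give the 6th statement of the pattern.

Taking 4-note groups, the heads are Bb4, A4, G4, F4: the pattern moves down a 2nd.
Extending down a 2nd: Eb4 → D4.
Statement 6 starts on D4 and keeps the same diatonic contour: D4 Eb4 D4 A3.

D4 Eb4 D4 A3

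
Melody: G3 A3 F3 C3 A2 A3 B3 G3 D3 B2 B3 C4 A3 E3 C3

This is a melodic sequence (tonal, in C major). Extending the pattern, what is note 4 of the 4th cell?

F3

The unit is 5 notes. Position-4 pitches of the 3 shown cells: C3, D3, E3.
One more up a 2nd gives F3.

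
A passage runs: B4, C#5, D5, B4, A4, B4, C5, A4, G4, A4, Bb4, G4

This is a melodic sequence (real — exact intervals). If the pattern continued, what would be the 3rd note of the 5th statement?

With 4-note cells, note 3 of each statement runs D5, C5, Bb4.
Each moves down a 2nd. Continuing: Ab4 → Gb4.

Gb4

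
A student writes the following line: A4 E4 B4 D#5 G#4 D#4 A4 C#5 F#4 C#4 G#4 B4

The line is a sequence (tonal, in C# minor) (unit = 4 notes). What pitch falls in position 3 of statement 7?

The unit is 4 notes. Position-3 pitches of the 3 shown cells: B4, A4, G#4.
Carrying that down a 2nd forward: F#4 → E4 → D#4 → C#4.

C#4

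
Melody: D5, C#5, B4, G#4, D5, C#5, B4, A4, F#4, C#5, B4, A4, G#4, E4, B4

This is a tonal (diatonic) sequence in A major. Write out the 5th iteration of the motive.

Taking 5-note groups, the heads are D5, C#5, B4: the pattern moves down a 2nd.
Continuing the starts: A4 → G#4.
Statement 5 starts on G#4 and keeps the same diatonic contour: G#4 F#4 E4 C#4 G#4.

G#4 F#4 E4 C#4 G#4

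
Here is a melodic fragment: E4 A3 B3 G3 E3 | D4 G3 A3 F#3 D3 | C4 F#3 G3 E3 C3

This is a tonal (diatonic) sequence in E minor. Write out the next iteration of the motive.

Taking 5-note groups, the heads are E4, D4, C4: the pattern moves down a 2nd.
So cell 4 is B3 E3 F#3 D3 B2.

B3 E3 F#3 D3 B2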